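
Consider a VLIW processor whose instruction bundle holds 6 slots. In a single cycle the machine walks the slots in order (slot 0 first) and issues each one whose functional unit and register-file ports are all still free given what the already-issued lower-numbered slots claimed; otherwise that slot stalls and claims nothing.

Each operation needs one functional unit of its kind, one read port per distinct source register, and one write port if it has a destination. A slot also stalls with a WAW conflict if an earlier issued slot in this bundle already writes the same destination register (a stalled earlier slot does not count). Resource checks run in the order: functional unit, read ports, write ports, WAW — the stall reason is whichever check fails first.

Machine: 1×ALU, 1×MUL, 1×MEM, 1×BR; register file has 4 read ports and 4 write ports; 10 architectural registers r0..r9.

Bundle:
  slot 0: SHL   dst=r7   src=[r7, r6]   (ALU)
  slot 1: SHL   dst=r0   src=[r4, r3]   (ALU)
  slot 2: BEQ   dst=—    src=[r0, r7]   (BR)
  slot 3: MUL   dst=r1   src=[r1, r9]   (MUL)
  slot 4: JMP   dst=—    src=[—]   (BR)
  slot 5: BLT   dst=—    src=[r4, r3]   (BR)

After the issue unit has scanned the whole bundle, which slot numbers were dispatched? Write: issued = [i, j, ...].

issued = [0, 2]

  0. ALU→r7 ⇒ go  {0A/1Mu/1Ld/1B | 2r 3w}
  1. ALU→r0 ⇒ no(FU)  {0A/1Mu/1Ld/1B | 2r 3w}
  2. BR ⇒ go  {0A/1Mu/1Ld/0B | 0r 3w}
  3. MUL→r1 ⇒ no(RD_PORT)  {0A/1Mu/1Ld/0B | 0r 3w}
  4. BR ⇒ no(FU)  {0A/1Mu/1Ld/0B | 0r 3w}
  5. BR ⇒ no(FU)  {0A/1Mu/1Ld/0B | 0r 3w}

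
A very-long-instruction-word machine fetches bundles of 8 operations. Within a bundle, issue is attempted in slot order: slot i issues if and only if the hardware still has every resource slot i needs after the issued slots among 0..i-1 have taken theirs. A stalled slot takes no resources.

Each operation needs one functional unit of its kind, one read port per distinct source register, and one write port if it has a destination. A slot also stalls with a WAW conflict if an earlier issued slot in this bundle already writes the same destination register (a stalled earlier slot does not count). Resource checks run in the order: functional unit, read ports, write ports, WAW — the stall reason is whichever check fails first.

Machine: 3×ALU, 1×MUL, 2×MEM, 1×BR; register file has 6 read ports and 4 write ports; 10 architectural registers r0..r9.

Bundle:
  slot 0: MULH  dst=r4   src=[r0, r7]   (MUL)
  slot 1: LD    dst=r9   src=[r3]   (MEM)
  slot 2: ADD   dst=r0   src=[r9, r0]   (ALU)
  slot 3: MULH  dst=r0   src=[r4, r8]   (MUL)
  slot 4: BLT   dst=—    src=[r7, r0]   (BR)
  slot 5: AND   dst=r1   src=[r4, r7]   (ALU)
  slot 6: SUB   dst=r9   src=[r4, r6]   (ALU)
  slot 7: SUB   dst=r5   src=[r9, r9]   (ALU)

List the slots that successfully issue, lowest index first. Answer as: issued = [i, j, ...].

slot 0 (MUL): ISSUE — free A3,Mu0,Ld2,B1 rp4 wp3
slot 1 (MEM): ISSUE — free A3,Mu0,Ld1,B1 rp3 wp2
slot 2 (ALU): ISSUE — free A2,Mu0,Ld1,B1 rp1 wp1
slot 3 (MUL): stall FU — free A2,Mu0,Ld1,B1 rp1 wp1
slot 4 (BR): stall RD_PORT — free A2,Mu0,Ld1,B1 rp1 wp1
slot 5 (ALU): stall RD_PORT — free A2,Mu0,Ld1,B1 rp1 wp1
slot 6 (ALU): stall RD_PORT — free A2,Mu0,Ld1,B1 rp1 wp1
slot 7 (ALU): ISSUE — free A1,Mu0,Ld1,B1 rp0 wp0

issued = [0, 1, 2, 7]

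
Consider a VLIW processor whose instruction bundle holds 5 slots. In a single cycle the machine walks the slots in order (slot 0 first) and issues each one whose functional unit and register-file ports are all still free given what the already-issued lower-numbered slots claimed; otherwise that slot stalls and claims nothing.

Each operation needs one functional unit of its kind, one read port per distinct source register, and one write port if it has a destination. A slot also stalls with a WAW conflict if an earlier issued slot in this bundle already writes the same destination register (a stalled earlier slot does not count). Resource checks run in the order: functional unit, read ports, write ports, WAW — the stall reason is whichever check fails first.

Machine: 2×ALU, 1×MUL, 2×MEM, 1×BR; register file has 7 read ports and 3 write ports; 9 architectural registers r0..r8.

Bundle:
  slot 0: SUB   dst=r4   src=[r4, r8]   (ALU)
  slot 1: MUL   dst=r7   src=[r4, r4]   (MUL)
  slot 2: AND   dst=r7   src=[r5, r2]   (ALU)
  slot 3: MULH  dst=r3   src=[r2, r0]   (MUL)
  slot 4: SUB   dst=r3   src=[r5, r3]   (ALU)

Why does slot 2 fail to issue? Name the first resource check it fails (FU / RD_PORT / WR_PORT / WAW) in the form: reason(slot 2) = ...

reason(slot 2) = WAW

#0 ALU src=r4,r8 dispatched  <A:1 Mu:1 Ld:2 B:1 rd:5 wr:2>
#1 MUL src=r4,r4 dispatched  <A:1 Mu:0 Ld:2 B:1 rd:4 wr:1>
#2 ALU src=r5,r2 held:WAW  <A:1 Mu:0 Ld:2 B:1 rd:4 wr:1>
#3 MUL src=r2,r0 held:FU  <A:1 Mu:0 Ld:2 B:1 rd:4 wr:1>
#4 ALU src=r5,r3 dispatched  <A:0 Mu:0 Ld:2 B:1 rd:2 wr:0>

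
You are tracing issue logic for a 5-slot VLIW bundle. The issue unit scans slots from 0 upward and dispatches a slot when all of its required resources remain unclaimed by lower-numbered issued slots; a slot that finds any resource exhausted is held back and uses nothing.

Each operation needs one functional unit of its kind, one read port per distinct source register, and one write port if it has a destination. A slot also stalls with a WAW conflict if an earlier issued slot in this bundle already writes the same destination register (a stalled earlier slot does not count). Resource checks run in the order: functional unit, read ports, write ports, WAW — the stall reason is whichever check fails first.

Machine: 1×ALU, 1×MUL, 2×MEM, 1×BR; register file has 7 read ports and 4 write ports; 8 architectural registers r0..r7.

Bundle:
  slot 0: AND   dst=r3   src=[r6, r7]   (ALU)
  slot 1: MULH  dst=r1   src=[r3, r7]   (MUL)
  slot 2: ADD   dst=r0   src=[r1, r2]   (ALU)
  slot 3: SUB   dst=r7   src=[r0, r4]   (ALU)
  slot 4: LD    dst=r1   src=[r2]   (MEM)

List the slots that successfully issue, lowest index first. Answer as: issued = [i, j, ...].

issued = [0, 1]

(0) want 1×ALU +2rd +1wr — yes → AL0|MU1|ME2|BR1|rd5|wr3
(1) want 1×MUL +2rd +1wr — yes → AL0|MU0|ME2|BR1|rd3|wr2
(2) want 1×ALU +2rd +1wr — FU → AL0|MU0|ME2|BR1|rd3|wr2
(3) want 1×ALU +2rd +1wr — FU → AL0|MU0|ME2|BR1|rd3|wr2
(4) want 1×MEM +1rd +1wr — WAW → AL0|MU0|ME2|BR1|rd3|wr2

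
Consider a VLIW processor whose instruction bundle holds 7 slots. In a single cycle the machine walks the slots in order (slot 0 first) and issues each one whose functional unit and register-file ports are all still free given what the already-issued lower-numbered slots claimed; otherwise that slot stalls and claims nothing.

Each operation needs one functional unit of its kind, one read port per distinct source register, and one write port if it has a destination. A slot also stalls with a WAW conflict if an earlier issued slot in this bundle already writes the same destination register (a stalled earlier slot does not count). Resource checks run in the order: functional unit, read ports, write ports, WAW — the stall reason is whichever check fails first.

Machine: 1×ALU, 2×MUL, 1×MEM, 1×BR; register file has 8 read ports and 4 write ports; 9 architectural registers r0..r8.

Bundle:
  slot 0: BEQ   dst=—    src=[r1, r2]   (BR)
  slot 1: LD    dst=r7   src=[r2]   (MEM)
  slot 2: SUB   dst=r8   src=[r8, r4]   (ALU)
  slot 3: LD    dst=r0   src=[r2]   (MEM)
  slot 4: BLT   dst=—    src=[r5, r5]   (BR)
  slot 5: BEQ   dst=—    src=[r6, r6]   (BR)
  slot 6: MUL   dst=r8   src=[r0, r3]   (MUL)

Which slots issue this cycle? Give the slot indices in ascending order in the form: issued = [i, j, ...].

issued = [0, 1, 2]

#0 BR src=r1,r2 dispatched  <A:1 Mu:2 Ld:1 B:0 rd:6 wr:4>
#1 MEM src=r2 dispatched  <A:1 Mu:2 Ld:0 B:0 rd:5 wr:3>
#2 ALU src=r8,r4 dispatched  <A:0 Mu:2 Ld:0 B:0 rd:3 wr:2>
#3 MEM src=r2 held:FU  <A:0 Mu:2 Ld:0 B:0 rd:3 wr:2>
#4 BR src=r5,r5 held:FU  <A:0 Mu:2 Ld:0 B:0 rd:3 wr:2>
#5 BR src=r6,r6 held:FU  <A:0 Mu:2 Ld:0 B:0 rd:3 wr:2>
#6 MUL src=r0,r3 held:WAW  <A:0 Mu:2 Ld:0 B:0 rd:3 wr:2>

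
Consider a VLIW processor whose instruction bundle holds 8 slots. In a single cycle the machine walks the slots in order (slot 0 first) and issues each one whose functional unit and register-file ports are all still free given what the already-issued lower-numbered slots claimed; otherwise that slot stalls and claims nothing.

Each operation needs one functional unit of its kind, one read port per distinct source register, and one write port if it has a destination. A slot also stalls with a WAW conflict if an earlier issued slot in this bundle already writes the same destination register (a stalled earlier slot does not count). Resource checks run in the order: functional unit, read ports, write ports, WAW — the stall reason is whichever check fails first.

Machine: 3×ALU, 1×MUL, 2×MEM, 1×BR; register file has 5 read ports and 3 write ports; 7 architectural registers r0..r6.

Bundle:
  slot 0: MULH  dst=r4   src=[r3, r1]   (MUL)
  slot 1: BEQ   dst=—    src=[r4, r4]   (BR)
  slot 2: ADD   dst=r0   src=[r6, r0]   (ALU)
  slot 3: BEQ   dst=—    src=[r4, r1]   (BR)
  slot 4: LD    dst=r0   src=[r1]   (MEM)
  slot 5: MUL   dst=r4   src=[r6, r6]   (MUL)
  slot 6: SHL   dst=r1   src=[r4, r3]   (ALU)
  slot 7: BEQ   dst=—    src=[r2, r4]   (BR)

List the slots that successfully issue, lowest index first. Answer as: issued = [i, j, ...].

issued = [0, 1, 2]

(0) want 1×MUL +2rd +1wr — yes → AL3|MU0|ME2|BR1|rd3|wr2
(1) want 1×BR +1rd +0wr — yes → AL3|MU0|ME2|BR0|rd2|wr2
(2) want 1×ALU +2rd +1wr — yes → AL2|MU0|ME2|BR0|rd0|wr1
(3) want 1×BR +2rd +0wr — FU → AL2|MU0|ME2|BR0|rd0|wr1
(4) want 1×MEM +1rd +1wr — RD_PORT → AL2|MU0|ME2|BR0|rd0|wr1
(5) want 1×MUL +1rd +1wr — FU → AL2|MU0|ME2|BR0|rd0|wr1
(6) want 1×ALU +2rd +1wr — RD_PORT → AL2|MU0|ME2|BR0|rd0|wr1
(7) want 1×BR +2rd +0wr — FU → AL2|MU0|ME2|BR0|rd0|wr1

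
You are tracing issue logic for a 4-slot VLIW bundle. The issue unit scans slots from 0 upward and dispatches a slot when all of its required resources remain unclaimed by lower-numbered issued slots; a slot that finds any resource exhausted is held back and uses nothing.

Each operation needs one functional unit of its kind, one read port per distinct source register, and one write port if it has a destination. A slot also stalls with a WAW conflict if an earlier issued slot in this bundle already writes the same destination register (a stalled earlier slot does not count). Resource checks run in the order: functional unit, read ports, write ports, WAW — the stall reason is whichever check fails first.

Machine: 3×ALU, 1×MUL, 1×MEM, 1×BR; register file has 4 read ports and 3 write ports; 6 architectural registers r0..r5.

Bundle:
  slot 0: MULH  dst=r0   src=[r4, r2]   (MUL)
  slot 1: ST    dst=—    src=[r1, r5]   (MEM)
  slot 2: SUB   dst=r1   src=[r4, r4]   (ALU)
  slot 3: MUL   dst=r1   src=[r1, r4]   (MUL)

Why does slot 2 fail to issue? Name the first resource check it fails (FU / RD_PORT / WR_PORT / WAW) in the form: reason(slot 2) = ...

(0) want 1×MUL +2rd +1wr — yes → AL3|MU0|ME1|BR1|rd2|wr2
(1) want 1×MEM +2rd +0wr — yes → AL3|MU0|ME0|BR1|rd0|wr2
(2) want 1×ALU +1rd +1wr — RD_PORT → AL3|MU0|ME0|BR1|rd0|wr2
(3) want 1×MUL +2rd +1wr — FU → AL3|MU0|ME0|BR1|rd0|wr2

reason(slot 2) = RD_PORT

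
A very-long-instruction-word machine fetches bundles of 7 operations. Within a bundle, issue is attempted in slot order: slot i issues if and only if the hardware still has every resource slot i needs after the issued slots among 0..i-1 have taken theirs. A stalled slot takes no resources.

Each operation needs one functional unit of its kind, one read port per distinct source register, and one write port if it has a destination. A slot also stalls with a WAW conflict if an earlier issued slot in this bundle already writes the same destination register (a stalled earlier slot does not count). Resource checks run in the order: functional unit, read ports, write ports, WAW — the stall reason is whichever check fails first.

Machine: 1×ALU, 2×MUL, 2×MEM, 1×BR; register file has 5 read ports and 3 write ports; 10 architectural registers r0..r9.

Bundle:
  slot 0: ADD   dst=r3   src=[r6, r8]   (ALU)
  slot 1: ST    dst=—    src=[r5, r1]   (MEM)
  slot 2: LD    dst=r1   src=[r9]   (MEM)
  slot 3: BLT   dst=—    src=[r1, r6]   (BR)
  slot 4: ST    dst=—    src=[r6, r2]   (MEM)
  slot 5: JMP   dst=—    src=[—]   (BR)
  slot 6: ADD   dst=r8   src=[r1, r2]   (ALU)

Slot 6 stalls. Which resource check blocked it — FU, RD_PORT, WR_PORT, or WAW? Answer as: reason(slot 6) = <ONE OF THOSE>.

(0) want 1×ALU +2rd +1wr — yes → AL0|MU2|ME2|BR1|rd3|wr2
(1) want 1×MEM +2rd +0wr — yes → AL0|MU2|ME1|BR1|rd1|wr2
(2) want 1×MEM +1rd +1wr — yes → AL0|MU2|ME0|BR1|rd0|wr1
(3) want 1×BR +2rd +0wr — RD_PORT → AL0|MU2|ME0|BR1|rd0|wr1
(4) want 1×MEM +2rd +0wr — FU → AL0|MU2|ME0|BR1|rd0|wr1
(5) want 1×BR +0rd +0wr — yes → AL0|MU2|ME0|BR0|rd0|wr1
(6) want 1×ALU +2rd +1wr — FU → AL0|MU2|ME0|BR0|rd0|wr1

reason(slot 6) = FU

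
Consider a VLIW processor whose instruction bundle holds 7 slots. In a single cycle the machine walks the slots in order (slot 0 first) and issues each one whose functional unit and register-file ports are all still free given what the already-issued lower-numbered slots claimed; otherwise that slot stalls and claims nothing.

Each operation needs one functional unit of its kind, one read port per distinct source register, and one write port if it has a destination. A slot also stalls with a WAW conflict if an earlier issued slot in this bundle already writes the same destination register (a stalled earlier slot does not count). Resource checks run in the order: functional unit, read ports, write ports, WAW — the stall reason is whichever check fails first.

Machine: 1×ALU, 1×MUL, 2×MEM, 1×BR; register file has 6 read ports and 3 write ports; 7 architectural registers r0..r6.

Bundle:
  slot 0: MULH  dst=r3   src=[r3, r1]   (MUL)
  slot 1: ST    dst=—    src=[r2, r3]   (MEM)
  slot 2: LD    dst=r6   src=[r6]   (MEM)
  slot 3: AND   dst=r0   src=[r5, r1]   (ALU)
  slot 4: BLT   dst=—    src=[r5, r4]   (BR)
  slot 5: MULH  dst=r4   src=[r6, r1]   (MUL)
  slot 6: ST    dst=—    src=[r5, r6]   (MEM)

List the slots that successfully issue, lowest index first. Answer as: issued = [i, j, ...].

  0. MUL→r3 ⇒ go  {1A/0Mu/2Ld/1B | 4r 2w}
  1. MEM ⇒ go  {1A/0Mu/1Ld/1B | 2r 2w}
  2. MEM→r6 ⇒ go  {1A/0Mu/0Ld/1B | 1r 1w}
  3. ALU→r0 ⇒ no(RD_PORT)  {1A/0Mu/0Ld/1B | 1r 1w}
  4. BR ⇒ no(RD_PORT)  {1A/0Mu/0Ld/1B | 1r 1w}
  5. MUL→r4 ⇒ no(FU)  {1A/0Mu/0Ld/1B | 1r 1w}
  6. MEM ⇒ no(FU)  {1A/0Mu/0Ld/1B | 1r 1w}

issued = [0, 1, 2]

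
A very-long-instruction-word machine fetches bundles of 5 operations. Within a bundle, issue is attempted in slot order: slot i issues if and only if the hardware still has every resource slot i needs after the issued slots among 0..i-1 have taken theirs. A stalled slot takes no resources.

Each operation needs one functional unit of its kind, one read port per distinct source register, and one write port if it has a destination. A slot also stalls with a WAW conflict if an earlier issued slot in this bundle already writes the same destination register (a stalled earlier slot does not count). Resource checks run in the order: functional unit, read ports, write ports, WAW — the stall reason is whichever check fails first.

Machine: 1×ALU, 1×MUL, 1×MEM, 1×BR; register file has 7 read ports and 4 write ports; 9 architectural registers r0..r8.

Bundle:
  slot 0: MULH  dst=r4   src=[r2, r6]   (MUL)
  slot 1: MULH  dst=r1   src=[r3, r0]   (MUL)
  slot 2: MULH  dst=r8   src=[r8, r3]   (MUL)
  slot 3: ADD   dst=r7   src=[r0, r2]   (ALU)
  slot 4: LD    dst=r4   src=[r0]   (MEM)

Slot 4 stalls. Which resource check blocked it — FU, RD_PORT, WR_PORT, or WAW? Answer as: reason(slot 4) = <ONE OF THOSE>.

reason(slot 4) = WAW

#0 MUL src=r2,r6 dispatched  <A:1 Mu:0 Ld:1 B:1 rd:5 wr:3>
#1 MUL src=r3,r0 held:FU  <A:1 Mu:0 Ld:1 B:1 rd:5 wr:3>
#2 MUL src=r8,r3 held:FU  <A:1 Mu:0 Ld:1 B:1 rd:5 wr:3>
#3 ALU src=r0,r2 dispatched  <A:0 Mu:0 Ld:1 B:1 rd:3 wr:2>
#4 MEM src=r0 held:WAW  <A:0 Mu:0 Ld:1 B:1 rd:3 wr:2>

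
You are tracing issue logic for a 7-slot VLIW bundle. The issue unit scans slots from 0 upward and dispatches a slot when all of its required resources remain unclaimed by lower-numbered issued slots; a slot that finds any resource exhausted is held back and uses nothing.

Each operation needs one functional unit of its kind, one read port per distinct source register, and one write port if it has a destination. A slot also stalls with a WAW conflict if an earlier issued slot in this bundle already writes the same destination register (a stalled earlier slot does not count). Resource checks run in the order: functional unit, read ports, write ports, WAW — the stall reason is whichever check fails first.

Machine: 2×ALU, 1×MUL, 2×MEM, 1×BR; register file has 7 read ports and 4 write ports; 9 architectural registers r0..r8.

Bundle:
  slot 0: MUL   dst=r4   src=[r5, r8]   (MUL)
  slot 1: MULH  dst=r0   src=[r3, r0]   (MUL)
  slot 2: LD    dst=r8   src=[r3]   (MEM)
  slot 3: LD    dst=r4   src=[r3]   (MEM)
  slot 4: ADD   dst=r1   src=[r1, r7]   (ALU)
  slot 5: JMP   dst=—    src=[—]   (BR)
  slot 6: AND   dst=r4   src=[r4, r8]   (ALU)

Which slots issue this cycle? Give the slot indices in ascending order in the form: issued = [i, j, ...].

  0. MUL→r4 ⇒ go  {2A/0Mu/2Ld/1B | 5r 3w}
  1. MUL→r0 ⇒ no(FU)  {2A/0Mu/2Ld/1B | 5r 3w}
  2. MEM→r8 ⇒ go  {2A/0Mu/1Ld/1B | 4r 2w}
  3. MEM→r4 ⇒ no(WAW)  {2A/0Mu/1Ld/1B | 4r 2w}
  4. ALU→r1 ⇒ go  {1A/0Mu/1Ld/1B | 2r 1w}
  5. BR ⇒ go  {1A/0Mu/1Ld/0B | 2r 1w}
  6. ALU→r4 ⇒ no(WAW)  {1A/0Mu/1Ld/0B | 2r 1w}

issued = [0, 2, 4, 5]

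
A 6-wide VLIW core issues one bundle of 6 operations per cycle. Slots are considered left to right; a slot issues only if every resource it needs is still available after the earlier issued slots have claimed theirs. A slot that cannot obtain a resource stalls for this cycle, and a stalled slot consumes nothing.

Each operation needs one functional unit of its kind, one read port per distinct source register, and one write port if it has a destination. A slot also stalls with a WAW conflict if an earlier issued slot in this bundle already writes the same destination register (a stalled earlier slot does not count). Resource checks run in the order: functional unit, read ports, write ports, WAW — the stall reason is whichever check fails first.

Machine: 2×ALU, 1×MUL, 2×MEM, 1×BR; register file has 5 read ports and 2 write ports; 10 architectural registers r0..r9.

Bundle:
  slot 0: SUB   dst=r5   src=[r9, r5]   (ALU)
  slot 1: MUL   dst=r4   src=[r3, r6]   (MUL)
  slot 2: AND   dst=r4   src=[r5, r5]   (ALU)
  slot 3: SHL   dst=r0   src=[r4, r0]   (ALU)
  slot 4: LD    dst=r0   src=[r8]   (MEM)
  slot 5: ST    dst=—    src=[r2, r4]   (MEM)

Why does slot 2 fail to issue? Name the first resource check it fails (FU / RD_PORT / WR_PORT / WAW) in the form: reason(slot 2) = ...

#0 ALU src=r9,r5 dispatched  <A:1 Mu:1 Ld:2 B:1 rd:3 wr:1>
#1 MUL src=r3,r6 dispatched  <A:1 Mu:0 Ld:2 B:1 rd:1 wr:0>
#2 ALU src=r5,r5 held:WR_PORT  <A:1 Mu:0 Ld:2 B:1 rd:1 wr:0>
#3 ALU src=r4,r0 held:RD_PORT  <A:1 Mu:0 Ld:2 B:1 rd:1 wr:0>
#4 MEM src=r8 held:WR_PORT  <A:1 Mu:0 Ld:2 B:1 rd:1 wr:0>
#5 MEM src=r2,r4 held:RD_PORT  <A:1 Mu:0 Ld:2 B:1 rd:1 wr:0>

reason(slot 2) = WR_PORT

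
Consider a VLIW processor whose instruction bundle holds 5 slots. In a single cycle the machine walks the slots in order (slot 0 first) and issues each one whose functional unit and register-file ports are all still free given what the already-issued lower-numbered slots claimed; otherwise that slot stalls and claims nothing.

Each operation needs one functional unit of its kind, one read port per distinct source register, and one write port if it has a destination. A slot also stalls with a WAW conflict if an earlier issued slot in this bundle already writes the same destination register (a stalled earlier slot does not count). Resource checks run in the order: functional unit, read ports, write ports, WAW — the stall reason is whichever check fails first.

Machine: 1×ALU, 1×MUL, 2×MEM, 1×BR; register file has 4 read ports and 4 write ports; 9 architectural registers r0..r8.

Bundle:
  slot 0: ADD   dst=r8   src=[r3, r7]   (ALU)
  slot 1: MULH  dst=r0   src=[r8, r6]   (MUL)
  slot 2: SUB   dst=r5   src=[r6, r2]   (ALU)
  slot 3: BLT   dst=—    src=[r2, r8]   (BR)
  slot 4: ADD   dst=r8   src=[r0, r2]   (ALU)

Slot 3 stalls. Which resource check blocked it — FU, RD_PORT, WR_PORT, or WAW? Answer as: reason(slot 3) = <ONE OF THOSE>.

reason(slot 3) = RD_PORT

  0. ALU→r8 ⇒ go  {0A/1Mu/2Ld/1B | 2r 3w}
  1. MUL→r0 ⇒ go  {0A/0Mu/2Ld/1B | 0r 2w}
  2. ALU→r5 ⇒ no(FU)  {0A/0Mu/2Ld/1B | 0r 2w}
  3. BR ⇒ no(RD_PORT)  {0A/0Mu/2Ld/1B | 0r 2w}
  4. ALU→r8 ⇒ no(FU)  {0A/0Mu/2Ld/1B | 0r 2w}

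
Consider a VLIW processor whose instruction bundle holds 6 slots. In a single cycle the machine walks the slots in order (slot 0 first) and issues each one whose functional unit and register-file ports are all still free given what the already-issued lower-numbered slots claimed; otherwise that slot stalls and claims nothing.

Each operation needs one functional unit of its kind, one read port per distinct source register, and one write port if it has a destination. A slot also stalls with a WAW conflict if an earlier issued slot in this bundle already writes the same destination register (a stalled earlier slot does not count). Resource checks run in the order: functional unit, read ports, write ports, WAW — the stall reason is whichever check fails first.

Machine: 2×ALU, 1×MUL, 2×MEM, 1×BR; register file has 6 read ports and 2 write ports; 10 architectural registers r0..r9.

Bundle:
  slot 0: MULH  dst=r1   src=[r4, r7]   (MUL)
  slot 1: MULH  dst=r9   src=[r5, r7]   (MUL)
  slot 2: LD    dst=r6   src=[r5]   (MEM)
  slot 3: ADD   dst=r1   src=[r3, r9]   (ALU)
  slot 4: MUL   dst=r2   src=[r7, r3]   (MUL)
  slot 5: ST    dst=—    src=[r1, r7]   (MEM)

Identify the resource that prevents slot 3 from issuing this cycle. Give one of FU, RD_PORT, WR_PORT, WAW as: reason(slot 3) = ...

reason(slot 3) = WR_PORT

#0 MUL src=r4,r7 dispatched  <A:2 Mu:0 Ld:2 B:1 rd:4 wr:1>
#1 MUL src=r5,r7 held:FU  <A:2 Mu:0 Ld:2 B:1 rd:4 wr:1>
#2 MEM src=r5 dispatched  <A:2 Mu:0 Ld:1 B:1 rd:3 wr:0>
#3 ALU src=r3,r9 held:WR_PORT  <A:2 Mu:0 Ld:1 B:1 rd:3 wr:0>
#4 MUL src=r7,r3 held:FU  <A:2 Mu:0 Ld:1 B:1 rd:3 wr:0>
#5 MEM src=r1,r7 dispatched  <A:2 Mu:0 Ld:0 B:1 rd:1 wr:0>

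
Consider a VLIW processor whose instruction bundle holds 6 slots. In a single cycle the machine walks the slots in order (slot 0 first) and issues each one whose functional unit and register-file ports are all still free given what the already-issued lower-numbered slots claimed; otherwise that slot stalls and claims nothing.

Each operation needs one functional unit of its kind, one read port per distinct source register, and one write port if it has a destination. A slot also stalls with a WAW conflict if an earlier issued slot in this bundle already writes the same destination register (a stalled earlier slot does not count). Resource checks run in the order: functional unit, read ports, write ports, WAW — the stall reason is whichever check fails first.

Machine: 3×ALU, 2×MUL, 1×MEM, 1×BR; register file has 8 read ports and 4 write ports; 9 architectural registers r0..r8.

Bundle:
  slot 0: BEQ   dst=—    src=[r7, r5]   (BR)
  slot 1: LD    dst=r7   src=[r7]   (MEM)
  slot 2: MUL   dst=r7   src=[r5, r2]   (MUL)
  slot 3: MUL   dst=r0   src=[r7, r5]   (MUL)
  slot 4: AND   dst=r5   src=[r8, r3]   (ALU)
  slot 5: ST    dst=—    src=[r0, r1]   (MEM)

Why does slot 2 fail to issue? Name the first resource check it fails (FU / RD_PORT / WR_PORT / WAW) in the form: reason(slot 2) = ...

reason(slot 2) = WAW

  0. BR ⇒ go  {3A/2Mu/1Ld/0B | 6r 4w}
  1. MEM→r7 ⇒ go  {3A/2Mu/0Ld/0B | 5r 3w}
  2. MUL→r7 ⇒ no(WAW)  {3A/2Mu/0Ld/0B | 5r 3w}
  3. MUL→r0 ⇒ go  {3A/1Mu/0Ld/0B | 3r 2w}
  4. ALU→r5 ⇒ go  {2A/1Mu/0Ld/0B | 1r 1w}
  5. MEM ⇒ no(FU)  {2A/1Mu/0Ld/0B | 1r 1w}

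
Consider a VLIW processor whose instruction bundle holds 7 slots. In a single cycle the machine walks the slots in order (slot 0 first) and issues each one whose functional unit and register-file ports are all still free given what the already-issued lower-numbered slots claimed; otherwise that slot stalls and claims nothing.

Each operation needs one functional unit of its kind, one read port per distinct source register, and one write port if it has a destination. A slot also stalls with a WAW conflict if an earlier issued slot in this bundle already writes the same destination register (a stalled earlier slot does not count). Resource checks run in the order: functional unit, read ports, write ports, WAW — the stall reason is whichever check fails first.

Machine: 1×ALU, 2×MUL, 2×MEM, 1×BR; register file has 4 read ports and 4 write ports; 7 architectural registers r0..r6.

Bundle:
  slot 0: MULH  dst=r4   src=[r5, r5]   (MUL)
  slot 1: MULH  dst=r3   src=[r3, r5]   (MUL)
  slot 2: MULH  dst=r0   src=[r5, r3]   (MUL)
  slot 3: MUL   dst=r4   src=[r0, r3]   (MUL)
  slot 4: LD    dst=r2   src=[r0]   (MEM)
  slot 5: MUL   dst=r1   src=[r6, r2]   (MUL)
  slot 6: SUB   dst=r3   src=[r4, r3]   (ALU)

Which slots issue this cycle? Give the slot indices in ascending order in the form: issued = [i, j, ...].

issued = [0, 1, 4]

[0] MUL needs rd=1 wr=1: ok; after: ALU=1 MUL=1 MEM=2 BR=1, R=3, W=3
[1] MUL needs rd=2 wr=1: ok; after: ALU=1 MUL=0 MEM=2 BR=1, R=1, W=2
[2] MUL needs rd=2 wr=1: FU; after: ALU=1 MUL=0 MEM=2 BR=1, R=1, W=2
[3] MUL needs rd=2 wr=1: FU; after: ALU=1 MUL=0 MEM=2 BR=1, R=1, W=2
[4] MEM needs rd=1 wr=1: ok; after: ALU=1 MUL=0 MEM=1 BR=1, R=0, W=1
[5] MUL needs rd=2 wr=1: FU; after: ALU=1 MUL=0 MEM=1 BR=1, R=0, W=1
[6] ALU needs rd=2 wr=1: RD_PORT; after: ALU=1 MUL=0 MEM=1 BR=1, R=0, W=1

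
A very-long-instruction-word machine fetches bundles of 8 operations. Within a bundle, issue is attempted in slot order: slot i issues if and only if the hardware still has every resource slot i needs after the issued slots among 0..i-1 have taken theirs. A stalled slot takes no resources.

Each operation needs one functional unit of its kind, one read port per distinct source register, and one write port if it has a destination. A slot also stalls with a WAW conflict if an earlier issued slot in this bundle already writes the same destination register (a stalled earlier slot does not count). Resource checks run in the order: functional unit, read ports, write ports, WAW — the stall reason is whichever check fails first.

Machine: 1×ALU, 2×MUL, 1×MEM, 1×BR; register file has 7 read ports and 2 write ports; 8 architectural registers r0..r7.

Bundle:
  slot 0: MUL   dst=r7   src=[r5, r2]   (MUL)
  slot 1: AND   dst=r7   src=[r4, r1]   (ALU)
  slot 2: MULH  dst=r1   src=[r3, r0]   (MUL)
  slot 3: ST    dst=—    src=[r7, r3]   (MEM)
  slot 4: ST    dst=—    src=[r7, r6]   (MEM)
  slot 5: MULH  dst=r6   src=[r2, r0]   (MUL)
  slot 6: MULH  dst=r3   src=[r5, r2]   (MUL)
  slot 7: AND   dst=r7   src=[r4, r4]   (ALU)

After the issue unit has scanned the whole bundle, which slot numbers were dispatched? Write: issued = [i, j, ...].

#0 MUL src=r5,r2 dispatched  <A:1 Mu:1 Ld:1 B:1 rd:5 wr:1>
#1 ALU src=r4,r1 held:WAW  <A:1 Mu:1 Ld:1 B:1 rd:5 wr:1>
#2 MUL src=r3,r0 dispatched  <A:1 Mu:0 Ld:1 B:1 rd:3 wr:0>
#3 MEM src=r7,r3 dispatched  <A:1 Mu:0 Ld:0 B:1 rd:1 wr:0>
#4 MEM src=r7,r6 held:FU  <A:1 Mu:0 Ld:0 B:1 rd:1 wr:0>
#5 MUL src=r2,r0 held:FU  <A:1 Mu:0 Ld:0 B:1 rd:1 wr:0>
#6 MUL src=r5,r2 held:FU  <A:1 Mu:0 Ld:0 B:1 rd:1 wr:0>
#7 ALU src=r4,r4 held:WR_PORT  <A:1 Mu:0 Ld:0 B:1 rd:1 wr:0>

issued = [0, 2, 3]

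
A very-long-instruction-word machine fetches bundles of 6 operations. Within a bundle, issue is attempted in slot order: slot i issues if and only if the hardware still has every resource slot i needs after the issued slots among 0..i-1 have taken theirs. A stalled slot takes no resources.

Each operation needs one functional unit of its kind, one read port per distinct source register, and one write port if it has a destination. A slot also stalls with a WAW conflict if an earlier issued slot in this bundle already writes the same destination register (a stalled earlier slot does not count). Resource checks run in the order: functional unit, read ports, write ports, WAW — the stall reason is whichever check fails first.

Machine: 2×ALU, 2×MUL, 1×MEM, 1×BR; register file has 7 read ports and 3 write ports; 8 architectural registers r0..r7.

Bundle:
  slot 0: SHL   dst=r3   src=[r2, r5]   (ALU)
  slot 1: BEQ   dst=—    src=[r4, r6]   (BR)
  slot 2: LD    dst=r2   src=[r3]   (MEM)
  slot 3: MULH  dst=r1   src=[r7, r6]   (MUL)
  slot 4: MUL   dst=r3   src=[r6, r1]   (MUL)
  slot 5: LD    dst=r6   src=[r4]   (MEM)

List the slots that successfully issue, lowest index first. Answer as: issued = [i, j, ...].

issued = [0, 1, 2, 3]

(0) want 1×ALU +2rd +1wr — yes → AL1|MU2|ME1|BR1|rd5|wr2
(1) want 1×BR +2rd +0wr — yes → AL1|MU2|ME1|BR0|rd3|wr2
(2) want 1×MEM +1rd +1wr — yes → AL1|MU2|ME0|BR0|rd2|wr1
(3) want 1×MUL +2rd +1wr — yes → AL1|MU1|ME0|BR0|rd0|wr0
(4) want 1×MUL +2rd +1wr — RD_PORT → AL1|MU1|ME0|BR0|rd0|wr0
(5) want 1×MEM +1rd +1wr — FU → AL1|MU1|ME0|BR0|rd0|wr0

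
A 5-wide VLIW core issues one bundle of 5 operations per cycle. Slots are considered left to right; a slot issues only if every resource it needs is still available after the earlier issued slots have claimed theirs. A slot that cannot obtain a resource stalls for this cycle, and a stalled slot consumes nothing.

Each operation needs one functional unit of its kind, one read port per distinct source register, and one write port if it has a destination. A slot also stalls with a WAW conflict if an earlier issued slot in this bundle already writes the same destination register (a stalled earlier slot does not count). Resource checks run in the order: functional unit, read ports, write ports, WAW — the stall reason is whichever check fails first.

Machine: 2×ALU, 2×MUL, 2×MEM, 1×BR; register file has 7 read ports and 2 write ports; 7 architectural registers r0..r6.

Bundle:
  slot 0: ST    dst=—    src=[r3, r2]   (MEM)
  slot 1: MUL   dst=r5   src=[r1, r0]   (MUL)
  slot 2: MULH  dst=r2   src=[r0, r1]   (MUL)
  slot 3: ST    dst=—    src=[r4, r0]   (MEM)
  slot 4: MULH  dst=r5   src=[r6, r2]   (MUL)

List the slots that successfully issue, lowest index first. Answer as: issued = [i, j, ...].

#0 MEM src=r3,r2 dispatched  <A:2 Mu:2 Ld:1 B:1 rd:5 wr:2>
#1 MUL src=r1,r0 dispatched  <A:2 Mu:1 Ld:1 B:1 rd:3 wr:1>
#2 MUL src=r0,r1 dispatched  <A:2 Mu:0 Ld:1 B:1 rd:1 wr:0>
#3 MEM src=r4,r0 held:RD_PORT  <A:2 Mu:0 Ld:1 B:1 rd:1 wr:0>
#4 MUL src=r6,r2 held:FU  <A:2 Mu:0 Ld:1 B:1 rd:1 wr:0>

issued = [0, 1, 2]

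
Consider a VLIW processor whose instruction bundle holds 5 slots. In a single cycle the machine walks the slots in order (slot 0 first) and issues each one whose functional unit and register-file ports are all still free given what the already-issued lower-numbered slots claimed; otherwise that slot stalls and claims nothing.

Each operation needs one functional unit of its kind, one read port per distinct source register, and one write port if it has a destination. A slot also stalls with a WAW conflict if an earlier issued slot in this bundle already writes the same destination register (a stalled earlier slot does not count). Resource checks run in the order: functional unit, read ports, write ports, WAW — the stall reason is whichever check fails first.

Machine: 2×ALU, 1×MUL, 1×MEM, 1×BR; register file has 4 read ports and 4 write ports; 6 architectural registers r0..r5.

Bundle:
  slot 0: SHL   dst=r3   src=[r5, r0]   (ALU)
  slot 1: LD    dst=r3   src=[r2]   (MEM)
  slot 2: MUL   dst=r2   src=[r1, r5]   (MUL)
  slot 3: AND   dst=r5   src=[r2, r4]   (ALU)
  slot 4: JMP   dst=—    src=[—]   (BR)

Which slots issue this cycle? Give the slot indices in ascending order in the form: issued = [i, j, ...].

  0. ALU→r3 ⇒ go  {1A/1Mu/1Ld/1B | 2r 3w}
  1. MEM→r3 ⇒ no(WAW)  {1A/1Mu/1Ld/1B | 2r 3w}
  2. MUL→r2 ⇒ go  {1A/0Mu/1Ld/1B | 0r 2w}
  3. ALU→r5 ⇒ no(RD_PORT)  {1A/0Mu/1Ld/1B | 0r 2w}
  4. BR ⇒ go  {1A/0Mu/1Ld/0B | 0r 2w}

issued = [0, 2, 4]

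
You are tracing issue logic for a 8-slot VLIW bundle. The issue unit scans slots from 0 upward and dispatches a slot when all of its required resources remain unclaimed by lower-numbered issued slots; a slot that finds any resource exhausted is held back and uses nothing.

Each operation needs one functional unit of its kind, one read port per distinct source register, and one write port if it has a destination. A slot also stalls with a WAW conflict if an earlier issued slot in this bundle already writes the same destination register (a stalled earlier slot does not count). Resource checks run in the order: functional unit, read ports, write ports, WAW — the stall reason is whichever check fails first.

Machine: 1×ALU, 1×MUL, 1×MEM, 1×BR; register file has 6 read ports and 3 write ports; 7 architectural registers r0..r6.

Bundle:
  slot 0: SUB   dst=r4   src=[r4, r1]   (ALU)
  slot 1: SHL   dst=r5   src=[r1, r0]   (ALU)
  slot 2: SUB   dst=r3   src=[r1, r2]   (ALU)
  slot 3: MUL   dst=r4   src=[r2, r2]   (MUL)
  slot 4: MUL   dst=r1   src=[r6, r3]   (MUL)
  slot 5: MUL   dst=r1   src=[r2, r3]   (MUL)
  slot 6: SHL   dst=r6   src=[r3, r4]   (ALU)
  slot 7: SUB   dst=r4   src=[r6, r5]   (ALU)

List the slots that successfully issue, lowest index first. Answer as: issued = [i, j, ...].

(0) want 1×ALU +2rd +1wr — yes → AL0|MU1|ME1|BR1|rd4|wr2
(1) want 1×ALU +2rd +1wr — FU → AL0|MU1|ME1|BR1|rd4|wr2
(2) want 1×ALU +2rd +1wr — FU → AL0|MU1|ME1|BR1|rd4|wr2
(3) want 1×MUL +1rd +1wr — WAW → AL0|MU1|ME1|BR1|rd4|wr2
(4) want 1×MUL +2rd +1wr — yes → AL0|MU0|ME1|BR1|rd2|wr1
(5) want 1×MUL +2rd +1wr — FU → AL0|MU0|ME1|BR1|rd2|wr1
(6) want 1×ALU +2rd +1wr — FU → AL0|MU0|ME1|BR1|rd2|wr1
(7) want 1×ALU +2rd +1wr — FU → AL0|MU0|ME1|BR1|rd2|wr1

issued = [0, 4]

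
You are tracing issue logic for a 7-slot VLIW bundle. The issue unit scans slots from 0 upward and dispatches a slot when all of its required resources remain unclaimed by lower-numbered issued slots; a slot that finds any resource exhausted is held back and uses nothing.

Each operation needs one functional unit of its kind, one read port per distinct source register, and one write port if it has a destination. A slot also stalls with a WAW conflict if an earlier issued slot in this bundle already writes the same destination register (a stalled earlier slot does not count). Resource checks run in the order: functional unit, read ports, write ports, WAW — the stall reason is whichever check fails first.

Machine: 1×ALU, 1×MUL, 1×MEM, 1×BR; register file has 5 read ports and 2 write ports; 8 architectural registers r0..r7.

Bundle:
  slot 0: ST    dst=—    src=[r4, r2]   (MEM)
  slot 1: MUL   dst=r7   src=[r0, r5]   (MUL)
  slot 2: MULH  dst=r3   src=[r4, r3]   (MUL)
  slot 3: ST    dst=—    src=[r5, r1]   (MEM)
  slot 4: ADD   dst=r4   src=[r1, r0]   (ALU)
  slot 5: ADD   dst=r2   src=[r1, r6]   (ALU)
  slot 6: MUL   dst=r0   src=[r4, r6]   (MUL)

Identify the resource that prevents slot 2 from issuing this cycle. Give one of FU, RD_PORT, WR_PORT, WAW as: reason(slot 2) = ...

slot 0 (MEM): ISSUE — free A1,Mu1,Ld0,B1 rp3 wp2
slot 1 (MUL): ISSUE — free A1,Mu0,Ld0,B1 rp1 wp1
slot 2 (MUL): stall FU — free A1,Mu0,Ld0,B1 rp1 wp1
slot 3 (MEM): stall FU — free A1,Mu0,Ld0,B1 rp1 wp1
slot 4 (ALU): stall RD_PORT — free A1,Mu0,Ld0,B1 rp1 wp1
slot 5 (ALU): stall RD_PORT — free A1,Mu0,Ld0,B1 rp1 wp1
slot 6 (MUL): stall FU — free A1,Mu0,Ld0,B1 rp1 wp1

reason(slot 2) = FU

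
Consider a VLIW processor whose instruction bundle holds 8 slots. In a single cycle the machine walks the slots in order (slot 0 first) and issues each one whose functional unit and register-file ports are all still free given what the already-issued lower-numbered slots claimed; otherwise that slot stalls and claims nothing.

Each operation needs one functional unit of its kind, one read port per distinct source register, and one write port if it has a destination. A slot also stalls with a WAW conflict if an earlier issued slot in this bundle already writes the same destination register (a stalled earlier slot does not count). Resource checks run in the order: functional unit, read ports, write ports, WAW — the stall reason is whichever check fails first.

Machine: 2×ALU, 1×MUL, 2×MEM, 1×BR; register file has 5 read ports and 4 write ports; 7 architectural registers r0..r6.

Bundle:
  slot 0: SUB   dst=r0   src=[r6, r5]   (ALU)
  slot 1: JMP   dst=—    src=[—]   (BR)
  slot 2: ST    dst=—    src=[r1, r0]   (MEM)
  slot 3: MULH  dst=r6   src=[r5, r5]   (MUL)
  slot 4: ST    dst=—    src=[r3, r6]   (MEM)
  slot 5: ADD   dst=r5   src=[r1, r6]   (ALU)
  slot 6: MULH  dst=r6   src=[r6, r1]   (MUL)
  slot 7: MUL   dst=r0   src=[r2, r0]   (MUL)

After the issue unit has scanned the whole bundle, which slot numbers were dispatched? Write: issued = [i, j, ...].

#0 ALU src=r6,r5 dispatched  <A:1 Mu:1 Ld:2 B:1 rd:3 wr:3>
#1 BR src=- dispatched  <A:1 Mu:1 Ld:2 B:0 rd:3 wr:3>
#2 MEM src=r1,r0 dispatched  <A:1 Mu:1 Ld:1 B:0 rd:1 wr:3>
#3 MUL src=r5,r5 dispatched  <A:1 Mu:0 Ld:1 B:0 rd:0 wr:2>
#4 MEM src=r3,r6 held:RD_PORT  <A:1 Mu:0 Ld:1 B:0 rd:0 wr:2>
#5 ALU src=r1,r6 held:RD_PORT  <A:1 Mu:0 Ld:1 B:0 rd:0 wr:2>
#6 MUL src=r6,r1 held:FU  <A:1 Mu:0 Ld:1 B:0 rd:0 wr:2>
#7 MUL src=r2,r0 held:FU  <A:1 Mu:0 Ld:1 B:0 rd:0 wr:2>

issued = [0, 1, 2, 3]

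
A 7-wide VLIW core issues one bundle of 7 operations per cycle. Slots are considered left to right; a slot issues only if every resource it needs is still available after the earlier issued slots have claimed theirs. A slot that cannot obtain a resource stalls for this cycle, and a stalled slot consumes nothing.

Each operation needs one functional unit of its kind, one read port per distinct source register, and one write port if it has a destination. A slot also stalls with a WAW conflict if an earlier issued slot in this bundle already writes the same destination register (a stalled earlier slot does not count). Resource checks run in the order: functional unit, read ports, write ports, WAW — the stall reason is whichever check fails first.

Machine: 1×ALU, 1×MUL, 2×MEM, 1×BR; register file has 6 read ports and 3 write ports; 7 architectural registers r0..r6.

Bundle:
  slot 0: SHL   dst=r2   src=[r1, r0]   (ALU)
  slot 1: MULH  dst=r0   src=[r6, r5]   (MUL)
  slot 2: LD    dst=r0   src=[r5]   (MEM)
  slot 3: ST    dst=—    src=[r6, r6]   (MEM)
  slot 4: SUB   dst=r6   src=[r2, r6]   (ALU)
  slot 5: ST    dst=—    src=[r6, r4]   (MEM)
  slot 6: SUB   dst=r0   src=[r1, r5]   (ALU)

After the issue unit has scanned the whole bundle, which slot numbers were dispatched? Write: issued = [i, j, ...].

issued = [0, 1, 3]

  0. ALU→r2 ⇒ go  {0A/1Mu/2Ld/1B | 4r 2w}
  1. MUL→r0 ⇒ go  {0A/0Mu/2Ld/1B | 2r 1w}
  2. MEM→r0 ⇒ no(WAW)  {0A/0Mu/2Ld/1B | 2r 1w}
  3. MEM ⇒ go  {0A/0Mu/1Ld/1B | 1r 1w}
  4. ALU→r6 ⇒ no(FU)  {0A/0Mu/1Ld/1B | 1r 1w}
  5. MEM ⇒ no(RD_PORT)  {0A/0Mu/1Ld/1B | 1r 1w}
  6. ALU→r0 ⇒ no(FU)  {0A/0Mu/1Ld/1B | 1r 1w}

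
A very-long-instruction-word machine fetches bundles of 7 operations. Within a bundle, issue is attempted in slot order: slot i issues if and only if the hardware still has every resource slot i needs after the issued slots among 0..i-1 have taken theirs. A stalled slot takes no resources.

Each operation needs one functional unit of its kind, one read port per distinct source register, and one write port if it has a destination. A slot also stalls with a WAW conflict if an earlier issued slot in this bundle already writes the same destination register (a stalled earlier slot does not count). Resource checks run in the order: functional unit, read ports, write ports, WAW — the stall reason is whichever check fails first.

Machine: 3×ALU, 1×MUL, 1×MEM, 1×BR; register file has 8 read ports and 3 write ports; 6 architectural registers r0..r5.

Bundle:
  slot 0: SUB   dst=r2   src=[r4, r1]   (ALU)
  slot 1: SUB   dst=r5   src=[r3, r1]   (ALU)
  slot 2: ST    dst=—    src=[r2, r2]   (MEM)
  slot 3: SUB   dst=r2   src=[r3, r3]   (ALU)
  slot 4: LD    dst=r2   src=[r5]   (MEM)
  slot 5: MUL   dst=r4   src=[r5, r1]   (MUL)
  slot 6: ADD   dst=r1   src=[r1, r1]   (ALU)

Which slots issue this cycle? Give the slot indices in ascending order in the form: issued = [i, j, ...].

issued = [0, 1, 2, 5]

  0. ALU→r2 ⇒ go  {2A/1Mu/1Ld/1B | 6r 2w}
  1. ALU→r5 ⇒ go  {1A/1Mu/1Ld/1B | 4r 1w}
  2. MEM ⇒ go  {1A/1Mu/0Ld/1B | 3r 1w}
  3. ALU→r2 ⇒ no(WAW)  {1A/1Mu/0Ld/1B | 3r 1w}
  4. MEM→r2 ⇒ no(FU)  {1A/1Mu/0Ld/1B | 3r 1w}
  5. MUL→r4 ⇒ go  {1A/0Mu/0Ld/1B | 1r 0w}
  6. ALU→r1 ⇒ no(WR_PORT)  {1A/0Mu/0Ld/1B | 1r 0w}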